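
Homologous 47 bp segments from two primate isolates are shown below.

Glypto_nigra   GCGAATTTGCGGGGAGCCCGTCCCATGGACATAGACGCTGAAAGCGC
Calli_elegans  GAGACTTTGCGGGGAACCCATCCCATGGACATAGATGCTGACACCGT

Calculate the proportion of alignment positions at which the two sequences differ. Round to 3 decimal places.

Differing sites — 2:C/A; 5:A/C; 16:G/A; 20:G/A; 36:C/T; 42:A/C; 44:G/C; 47:C/T.
There are 8 differences over 47 sites, so p = 8/47 = 0.170.

0.170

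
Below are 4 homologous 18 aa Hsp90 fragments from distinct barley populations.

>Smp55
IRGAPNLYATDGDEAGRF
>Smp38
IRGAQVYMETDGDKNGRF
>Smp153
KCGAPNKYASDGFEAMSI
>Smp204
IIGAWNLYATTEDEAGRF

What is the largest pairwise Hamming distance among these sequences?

Pairwise Hamming distances:
  Smp55 vs Smp38: 7
  Smp55 vs Smp153: 8
  Smp55 vs Smp204: 4
  Smp38 vs Smp153: 14
  Smp38 vs Smp204: 10
  Smp153 vs Smp204: 11
The largest is 14, between Smp38 and Smp153.

14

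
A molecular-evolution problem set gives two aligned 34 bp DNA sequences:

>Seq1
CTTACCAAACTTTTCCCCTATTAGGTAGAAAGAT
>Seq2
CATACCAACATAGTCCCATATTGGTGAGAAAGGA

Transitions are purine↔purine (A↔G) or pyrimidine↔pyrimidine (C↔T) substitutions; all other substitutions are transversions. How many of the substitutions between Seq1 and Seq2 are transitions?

Mismatches occur at site 2 (T→A, transversion), site 9 (A→C, transversion), site 10 (C→A, transversion), site 12 (T→A, transversion), site 13 (T→G, transversion), site 18 (C→A, transversion), site 23 (A→G, transition), site 25 (G→T, transversion), site 26 (T→G, transversion), site 33 (A→G, transition), site 34 (T→A, transversion).
Of the 11 differences, 2 transitions and 9 transversions, so the answer is 2.

2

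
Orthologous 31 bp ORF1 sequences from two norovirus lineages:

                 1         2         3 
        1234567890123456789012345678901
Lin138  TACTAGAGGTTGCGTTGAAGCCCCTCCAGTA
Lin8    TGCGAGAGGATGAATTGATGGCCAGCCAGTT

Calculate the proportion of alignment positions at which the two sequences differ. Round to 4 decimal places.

0.3226

Differing sites — 2:A/G; 4:T/G; 10:T/A; 13:C/A; 14:G/A; 19:A/T; 21:C/G; 24:C/A; 25:T/G; 31:A/T.
There are 10 differences over 31 sites, so p = 10/31 = 0.3226.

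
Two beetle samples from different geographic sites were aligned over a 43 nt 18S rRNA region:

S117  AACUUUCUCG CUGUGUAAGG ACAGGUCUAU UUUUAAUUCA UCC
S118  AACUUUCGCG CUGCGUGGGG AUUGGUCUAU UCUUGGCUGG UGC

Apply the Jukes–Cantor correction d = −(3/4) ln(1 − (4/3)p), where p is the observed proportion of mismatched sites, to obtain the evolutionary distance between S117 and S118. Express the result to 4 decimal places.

0.3870

The sequences differ at positions 8 (U/G), 14 (U/C), 17 (A/G), 18 (A/G), 22 (C/U), 23 (A/U), 32 (U/C), 35 (A/G), 36 (A/G), 37 (U/C), 39 (C/G), 40 (A/G), 42 (C/G).
p = 13/43 = 0.302326.
d = −0.75 · ln(1 − (4/3)·0.302326) = −0.75 · ln(0.596899) = −0.75 · (-0.516007) = 0.3870.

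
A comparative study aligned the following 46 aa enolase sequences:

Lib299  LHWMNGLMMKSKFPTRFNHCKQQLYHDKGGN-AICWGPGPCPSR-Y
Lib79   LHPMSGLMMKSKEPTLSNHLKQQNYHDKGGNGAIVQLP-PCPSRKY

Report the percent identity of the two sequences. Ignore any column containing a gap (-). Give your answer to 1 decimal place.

Excluding the 3 gap columns leaves 43 comparable sites.
Differing sites — 3:W/P; 5:N/S; 13:F/E; 16:R/L; 17:F/S; 20:C/L; 24:L/N; 35:C/V; 36:W/Q; 37:G/L.
33 of the 43 comparable sites match, so the percent identity is 33/43 × 100 = 76.7%.

76.7%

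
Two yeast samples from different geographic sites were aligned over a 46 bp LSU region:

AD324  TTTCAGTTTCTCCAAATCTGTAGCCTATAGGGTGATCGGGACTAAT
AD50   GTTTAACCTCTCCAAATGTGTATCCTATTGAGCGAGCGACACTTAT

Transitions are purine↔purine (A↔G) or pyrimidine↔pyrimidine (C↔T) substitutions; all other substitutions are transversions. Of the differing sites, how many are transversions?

Mismatches occur at site 1 (T→G, transversion), site 4 (C→T, transition), site 6 (G→A, transition), site 7 (T→C, transition), site 8 (T→C, transition), site 18 (C→G, transversion), site 23 (G→T, transversion), site 29 (A→T, transversion), site 31 (G→A, transition), site 33 (T→C, transition), site 36 (T→G, transversion), site 39 (G→A, transition), site 40 (G→C, transversion), site 44 (A→T, transversion).
Of the 14 differences, 7 transitions and 7 transversions, so the answer is 7.

7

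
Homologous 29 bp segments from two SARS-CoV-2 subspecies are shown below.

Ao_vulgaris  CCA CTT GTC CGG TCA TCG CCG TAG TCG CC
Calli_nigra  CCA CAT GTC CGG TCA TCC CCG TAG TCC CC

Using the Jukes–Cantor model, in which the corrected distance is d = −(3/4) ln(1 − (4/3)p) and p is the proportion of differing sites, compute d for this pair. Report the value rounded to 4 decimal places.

0.1113

Differing sites — 5:T/A; 18:G/C; 27:G/C.
p = 3/29 = 0.103448.
d = −0.75 · ln(1 − (4/3)·0.103448) = −0.75 · ln(0.862069) = −0.75 · (-0.148420) = 0.1113.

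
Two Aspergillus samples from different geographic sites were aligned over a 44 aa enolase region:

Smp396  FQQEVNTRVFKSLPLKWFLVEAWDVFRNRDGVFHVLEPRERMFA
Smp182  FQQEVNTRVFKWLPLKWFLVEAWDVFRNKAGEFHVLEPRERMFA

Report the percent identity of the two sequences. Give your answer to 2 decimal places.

90.91%

Differing sites — 12:S/W; 29:R/K; 30:D/A; 32:V/E.
40 of the 44 sites match, so the percent identity is 40/44 × 100 = 90.91%.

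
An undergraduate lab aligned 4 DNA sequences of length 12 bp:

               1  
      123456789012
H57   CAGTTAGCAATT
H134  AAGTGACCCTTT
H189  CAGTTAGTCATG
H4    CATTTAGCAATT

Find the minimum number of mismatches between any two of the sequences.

Pairwise Hamming distances:
  H57 vs H134: 5
  H57 vs H189: 3
  H57 vs H4: 1
  H134 vs H189: 6
  H134 vs H4: 6
  H189 vs H4: 4
The smallest is 1, between H57 and H4.

1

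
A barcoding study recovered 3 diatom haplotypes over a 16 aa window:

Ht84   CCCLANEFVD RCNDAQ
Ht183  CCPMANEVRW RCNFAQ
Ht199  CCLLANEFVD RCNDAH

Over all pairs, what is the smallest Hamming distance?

2

Pairwise Hamming distances:
  Ht84 vs Ht183: 6
  Ht84 vs Ht199: 2
  Ht183 vs Ht199: 7
The smallest is 2, between Ht84 and Ht199.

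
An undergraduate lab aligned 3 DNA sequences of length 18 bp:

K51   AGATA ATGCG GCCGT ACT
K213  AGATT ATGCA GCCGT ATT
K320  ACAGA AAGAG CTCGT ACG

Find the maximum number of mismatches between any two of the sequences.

Pairwise Hamming distances:
  K51 vs K213: 3
  K51 vs K320: 7
  K213 vs K320: 10
The largest is 10, between K213 and K320.

10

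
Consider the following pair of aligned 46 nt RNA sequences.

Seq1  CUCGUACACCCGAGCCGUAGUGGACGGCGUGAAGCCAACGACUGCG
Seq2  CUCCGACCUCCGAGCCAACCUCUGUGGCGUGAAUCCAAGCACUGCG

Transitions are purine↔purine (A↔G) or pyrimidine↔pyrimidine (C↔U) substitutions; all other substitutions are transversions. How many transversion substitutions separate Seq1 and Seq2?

11

Mismatches occur at site 4 (G→C, transversion), site 5 (U→G, transversion), site 8 (A→C, transversion), site 9 (C→U, transition), site 17 (G→A, transition), site 18 (U→A, transversion), site 19 (A→C, transversion), site 20 (G→C, transversion), site 22 (G→C, transversion), site 23 (G→U, transversion), site 24 (A→G, transition), site 25 (C→U, transition), site 34 (G→U, transversion), site 39 (C→G, transversion), site 40 (G→C, transversion).
Of the 15 differences, 4 transitions and 11 transversions, so the answer is 11.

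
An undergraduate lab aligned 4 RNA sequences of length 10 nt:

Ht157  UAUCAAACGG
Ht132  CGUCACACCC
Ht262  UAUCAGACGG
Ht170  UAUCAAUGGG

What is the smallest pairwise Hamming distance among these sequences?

Pairwise Hamming distances:
  Ht157 vs Ht132: 5
  Ht157 vs Ht262: 1
  Ht157 vs Ht170: 2
  Ht132 vs Ht262: 5
  Ht132 vs Ht170: 7
  Ht262 vs Ht170: 3
The smallest is 1, between Ht157 and Ht262.

1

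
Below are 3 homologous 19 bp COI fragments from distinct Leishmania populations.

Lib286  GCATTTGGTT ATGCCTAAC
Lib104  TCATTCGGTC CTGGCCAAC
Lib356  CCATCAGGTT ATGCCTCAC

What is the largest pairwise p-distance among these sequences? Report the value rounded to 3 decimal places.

Pairwise Hamming distances:
  Lib286 vs Lib104: 6
  Lib286 vs Lib356: 4
  Lib104 vs Lib356: 8
The largest is 8 mismatches, between Lib104 and Lib356; p = 8/19 = 0.421.

0.421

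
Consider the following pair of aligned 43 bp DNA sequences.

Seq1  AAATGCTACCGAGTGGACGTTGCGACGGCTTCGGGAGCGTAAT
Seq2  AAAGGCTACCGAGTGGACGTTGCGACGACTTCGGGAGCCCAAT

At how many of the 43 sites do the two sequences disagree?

4

Differing sites — 4:T/G; 28:G/A; 39:G/C; 40:T/C.
That gives 4 mismatches out of 43 aligned sites, so the Hamming distance is 4.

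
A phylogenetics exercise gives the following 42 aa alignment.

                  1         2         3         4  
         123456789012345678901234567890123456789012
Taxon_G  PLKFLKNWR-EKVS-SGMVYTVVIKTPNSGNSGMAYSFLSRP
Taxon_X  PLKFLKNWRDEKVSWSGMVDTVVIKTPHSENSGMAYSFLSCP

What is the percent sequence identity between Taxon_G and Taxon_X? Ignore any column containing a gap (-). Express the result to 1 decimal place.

90.0%

Excluding the 2 gap columns leaves 40 comparable sites.
Mismatches occur at site 20 (Y/D), site 28 (N/H), site 30 (G/E), site 41 (R/C).
36 of the 40 comparable sites match, so the percent identity is 36/40 × 100 = 90.0%.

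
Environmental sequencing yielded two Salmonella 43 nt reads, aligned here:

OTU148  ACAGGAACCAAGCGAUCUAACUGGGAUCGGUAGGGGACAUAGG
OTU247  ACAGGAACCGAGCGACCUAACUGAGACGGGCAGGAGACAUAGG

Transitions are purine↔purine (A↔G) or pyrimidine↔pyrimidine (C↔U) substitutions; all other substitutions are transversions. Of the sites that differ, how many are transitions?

The sequences differ at positions 10 (A/G, transition), 16 (U/C, transition), 24 (G/A, transition), 27 (U/C, transition), 28 (C/G, transversion), 31 (U/C, transition), 35 (G/A, transition).
Of the 7 differences, 6 transitions and 1 transversion, so the answer is 6.

6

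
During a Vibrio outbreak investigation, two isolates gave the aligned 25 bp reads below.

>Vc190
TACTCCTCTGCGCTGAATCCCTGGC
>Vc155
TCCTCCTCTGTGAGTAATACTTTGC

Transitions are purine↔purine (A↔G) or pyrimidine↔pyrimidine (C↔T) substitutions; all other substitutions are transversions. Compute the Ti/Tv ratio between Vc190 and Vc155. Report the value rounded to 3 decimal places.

Mismatches occur at site 2 (A/C, transversion), site 11 (C/T, transition), site 13 (C/A, transversion), site 14 (T/G, transversion), site 15 (G/T, transversion), site 19 (C/A, transversion), site 21 (C/T, transition), site 23 (G/T, transversion).
Of the 8 differences, 2 transitions and 6 transversions, so Ti/Tv = 2/6 = 0.333.

0.333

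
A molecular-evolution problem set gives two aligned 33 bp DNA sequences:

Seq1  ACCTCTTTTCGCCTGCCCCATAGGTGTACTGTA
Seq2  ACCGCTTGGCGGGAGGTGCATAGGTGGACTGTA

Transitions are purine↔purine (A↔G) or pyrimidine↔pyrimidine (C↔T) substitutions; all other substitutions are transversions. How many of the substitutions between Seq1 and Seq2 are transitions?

1

The sequences differ at positions 4 (T/G, transversion), 8 (T/G, transversion), 9 (T/G, transversion), 12 (C/G, transversion), 13 (C/G, transversion), 14 (T/A, transversion), 16 (C/G, transversion), 17 (C/T, transition), 18 (C/G, transversion), 27 (T/G, transversion).
Of the 10 differences, 1 transition and 9 transversions, so the answer is 1.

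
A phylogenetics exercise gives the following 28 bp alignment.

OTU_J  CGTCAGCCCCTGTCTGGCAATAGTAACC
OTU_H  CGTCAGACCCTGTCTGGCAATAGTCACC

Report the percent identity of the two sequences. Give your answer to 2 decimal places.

The sequences differ at positions 7 (C/A), 25 (A/C).
26 of the 28 sites match, so the percent identity is 26/28 × 100 = 92.86%.

92.86%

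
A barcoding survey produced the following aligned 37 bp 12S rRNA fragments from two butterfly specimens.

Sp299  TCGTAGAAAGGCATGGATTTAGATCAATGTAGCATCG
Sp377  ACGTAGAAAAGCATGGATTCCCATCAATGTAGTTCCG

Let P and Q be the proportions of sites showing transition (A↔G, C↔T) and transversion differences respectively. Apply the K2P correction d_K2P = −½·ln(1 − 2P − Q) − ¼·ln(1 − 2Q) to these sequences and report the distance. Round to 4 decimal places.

Differing sites — 1:T/A (Tv); 10:G/A (Ti); 20:T/C (Ti); 21:A/C (Tv); 22:G/C (Tv); 33:C/T (Ti); 34:A/T (Tv); 35:T/C (Ti).
Of the 8 differences, 4 transitions and 4 transversions over 37 sites: P = 4/37 = 0.108108, Q = 4/37 = 0.108108.
d = −0.5·ln(0.675676) − 0.25·ln(0.783784) = −0.5·(-0.392042) − 0.25·(-0.243622) = 0.2569.

0.2569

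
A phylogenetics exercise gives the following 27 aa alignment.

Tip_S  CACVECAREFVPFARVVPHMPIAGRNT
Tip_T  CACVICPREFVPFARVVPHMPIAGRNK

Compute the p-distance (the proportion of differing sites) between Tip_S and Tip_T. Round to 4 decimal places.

Differing sites — 5:E/I; 7:A/P; 27:T/K.
There are 3 differences over 27 sites, so p = 3/27 = 0.1111.

0.1111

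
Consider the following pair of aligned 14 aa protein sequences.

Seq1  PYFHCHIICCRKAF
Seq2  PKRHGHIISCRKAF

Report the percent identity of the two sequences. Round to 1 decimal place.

71.4%

Differing sites — 2:Y/K; 3:F/R; 5:C/G; 9:C/S.
10 of the 14 sites match, so the percent identity is 10/14 × 100 = 71.4%.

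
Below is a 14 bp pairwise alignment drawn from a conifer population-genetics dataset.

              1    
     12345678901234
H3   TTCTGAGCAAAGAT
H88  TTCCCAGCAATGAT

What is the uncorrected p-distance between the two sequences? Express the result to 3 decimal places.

Differing sites — 4:T/C; 5:G/C; 11:A/T.
There are 3 differences over 14 sites, so p = 3/14 = 0.214.

0.214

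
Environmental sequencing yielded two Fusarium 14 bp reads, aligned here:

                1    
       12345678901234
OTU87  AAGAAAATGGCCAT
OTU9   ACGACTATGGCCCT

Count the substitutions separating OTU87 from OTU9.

4

Differing sites — 2:A/C; 5:A/C; 6:A/T; 13:A/C.
That gives 4 mismatches out of 14 aligned sites, so the Hamming distance is 4.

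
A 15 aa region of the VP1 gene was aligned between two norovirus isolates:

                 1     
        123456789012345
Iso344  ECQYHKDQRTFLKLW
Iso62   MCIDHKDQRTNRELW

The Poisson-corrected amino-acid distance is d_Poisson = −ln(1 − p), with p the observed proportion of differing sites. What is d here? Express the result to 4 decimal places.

Differing sites — 1:E/M; 3:Q/I; 4:Y/D; 11:F/N; 12:L/R; 13:K/E.
p = 6/15 = 0.400000.
d = −ln(1 − 0.400000) = −ln(0.600000) = 0.5108.

0.5108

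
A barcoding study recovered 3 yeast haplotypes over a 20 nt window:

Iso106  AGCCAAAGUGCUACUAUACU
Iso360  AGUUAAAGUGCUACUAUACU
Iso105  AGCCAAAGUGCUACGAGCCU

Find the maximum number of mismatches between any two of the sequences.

Pairwise Hamming distances:
  Iso106 vs Iso360: 2
  Iso106 vs Iso105: 3
  Iso360 vs Iso105: 5
The largest is 5, between Iso360 and Iso105.

5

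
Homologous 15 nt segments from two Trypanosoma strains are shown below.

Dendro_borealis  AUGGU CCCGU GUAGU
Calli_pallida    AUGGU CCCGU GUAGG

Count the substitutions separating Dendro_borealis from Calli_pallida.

1

The sequences differ at position 15 (U/G).
That gives 1 mismatch out of 15 aligned sites, so the Hamming distance is 1.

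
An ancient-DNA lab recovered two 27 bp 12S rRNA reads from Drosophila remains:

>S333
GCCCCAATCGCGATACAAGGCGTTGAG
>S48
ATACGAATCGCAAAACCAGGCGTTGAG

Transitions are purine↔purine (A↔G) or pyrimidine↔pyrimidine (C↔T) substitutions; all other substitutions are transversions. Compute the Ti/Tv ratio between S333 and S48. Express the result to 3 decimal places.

0.750

Mismatches occur at site 1 (G→A, transition), site 2 (C→T, transition), site 3 (C→A, transversion), site 5 (C→G, transversion), site 12 (G→A, transition), site 14 (T→A, transversion), site 17 (A→C, transversion).
Of the 7 differences, 3 transitions and 4 transversions, so Ti/Tv = 3/4 = 0.750.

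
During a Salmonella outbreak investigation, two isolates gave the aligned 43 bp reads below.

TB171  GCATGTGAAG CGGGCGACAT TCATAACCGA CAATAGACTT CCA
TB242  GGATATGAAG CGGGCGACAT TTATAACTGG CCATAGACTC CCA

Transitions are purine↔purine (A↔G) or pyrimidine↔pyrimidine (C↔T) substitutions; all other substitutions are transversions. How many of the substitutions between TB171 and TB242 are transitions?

Differing sites — 2:C/G (Tv); 5:G/A (Ti); 22:C/T (Ti); 28:C/T (Ti); 30:A/G (Ti); 32:A/C (Tv); 40:T/C (Ti).
Of the 7 differences, 5 transitions and 2 transversions, so the answer is 5.

5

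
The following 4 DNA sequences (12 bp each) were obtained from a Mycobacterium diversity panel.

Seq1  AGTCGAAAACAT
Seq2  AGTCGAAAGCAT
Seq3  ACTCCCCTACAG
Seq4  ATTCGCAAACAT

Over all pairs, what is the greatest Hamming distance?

Pairwise Hamming distances:
  Seq1 vs Seq2: 1
  Seq1 vs Seq3: 6
  Seq1 vs Seq4: 2
  Seq2 vs Seq3: 7
  Seq2 vs Seq4: 3
  Seq3 vs Seq4: 5
The largest is 7, between Seq2 and Seq3.

7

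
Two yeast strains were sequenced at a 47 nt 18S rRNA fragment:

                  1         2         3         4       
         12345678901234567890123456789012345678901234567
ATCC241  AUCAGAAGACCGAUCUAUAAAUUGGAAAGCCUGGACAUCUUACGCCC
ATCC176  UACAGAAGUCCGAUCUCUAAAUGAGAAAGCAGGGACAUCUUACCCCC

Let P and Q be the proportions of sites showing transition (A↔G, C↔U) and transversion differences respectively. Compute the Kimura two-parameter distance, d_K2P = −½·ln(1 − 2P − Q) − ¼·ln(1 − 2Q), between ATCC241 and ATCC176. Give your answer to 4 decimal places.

0.2237

Mismatches occur at site 1 (A/U, transversion), site 2 (U/A, transversion), site 9 (A/U, transversion), site 17 (A/C, transversion), site 23 (U/G, transversion), site 24 (G/A, transition), site 31 (C/A, transversion), site 32 (U/G, transversion), site 44 (G/C, transversion).
Of the 9 differences, 1 transition and 8 transversions over 47 sites: P = 1/47 = 0.021277, Q = 8/47 = 0.170213.
d = −0.5·ln(0.787233) − 0.25·ln(0.659574) = −0.5·(-0.239231) − 0.25·(-0.416161) = 0.2237.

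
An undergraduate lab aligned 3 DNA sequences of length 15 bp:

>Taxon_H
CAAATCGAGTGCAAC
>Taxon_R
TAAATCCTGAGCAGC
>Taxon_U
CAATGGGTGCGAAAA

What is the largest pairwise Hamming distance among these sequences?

Pairwise Hamming distances:
  Taxon_H vs Taxon_R: 5
  Taxon_H vs Taxon_U: 7
  Taxon_R vs Taxon_U: 9
The largest is 9, between Taxon_R and Taxon_U.

9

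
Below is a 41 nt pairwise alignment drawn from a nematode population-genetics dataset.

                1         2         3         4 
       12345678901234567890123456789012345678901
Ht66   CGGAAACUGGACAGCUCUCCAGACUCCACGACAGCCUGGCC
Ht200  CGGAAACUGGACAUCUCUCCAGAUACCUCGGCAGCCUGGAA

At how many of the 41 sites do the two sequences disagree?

7

Mismatches occur at site 14 (G↔U), site 24 (C↔U), site 25 (U↔A), site 28 (A↔U), site 31 (A↔G), site 40 (C↔A), site 41 (C↔A).
That gives 7 mismatches out of 41 aligned sites, so the Hamming distance is 7.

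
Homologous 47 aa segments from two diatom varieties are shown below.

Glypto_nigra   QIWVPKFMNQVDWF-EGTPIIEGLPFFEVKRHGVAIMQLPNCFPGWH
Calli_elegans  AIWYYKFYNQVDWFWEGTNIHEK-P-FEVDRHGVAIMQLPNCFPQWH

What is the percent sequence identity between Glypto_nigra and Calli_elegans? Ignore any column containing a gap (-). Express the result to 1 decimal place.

79.5%

Excluding the 3 gap columns leaves 44 comparable sites.
Differing sites — 1:Q/A; 4:V/Y; 5:P/Y; 8:M/Y; 19:P/N; 21:I/H; 23:G/K; 30:K/D; 45:G/Q.
35 of the 44 comparable sites match, so the percent identity is 35/44 × 100 = 79.5%.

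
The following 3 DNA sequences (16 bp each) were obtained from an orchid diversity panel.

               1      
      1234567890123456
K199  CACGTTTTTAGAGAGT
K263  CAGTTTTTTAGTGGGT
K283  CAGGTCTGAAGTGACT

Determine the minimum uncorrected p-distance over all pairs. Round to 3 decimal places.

Pairwise Hamming distances:
  K199 vs K263: 4
  K199 vs K283: 6
  K263 vs K283: 6
The smallest is 4 mismatches, between K199 and K263; p = 4/16 = 0.250.

0.250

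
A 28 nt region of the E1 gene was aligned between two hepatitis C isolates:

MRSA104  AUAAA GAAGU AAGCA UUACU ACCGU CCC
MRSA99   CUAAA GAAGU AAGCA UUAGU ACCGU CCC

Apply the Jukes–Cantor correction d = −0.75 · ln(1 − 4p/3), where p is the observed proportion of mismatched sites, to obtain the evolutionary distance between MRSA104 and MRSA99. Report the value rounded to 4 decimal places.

0.0751

Differing sites — 1:A/C; 19:C/G.
p = 2/28 = 0.071429.
d = −0.75 · ln(1 − (4/3)·0.071429) = −0.75 · ln(0.904761) = −0.75 · (-0.100084) = 0.0751.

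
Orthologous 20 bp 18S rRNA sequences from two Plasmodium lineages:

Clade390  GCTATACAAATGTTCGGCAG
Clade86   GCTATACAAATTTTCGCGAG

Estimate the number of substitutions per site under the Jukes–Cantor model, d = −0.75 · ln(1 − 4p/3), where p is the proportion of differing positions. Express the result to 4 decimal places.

Mismatches occur at site 12 (G↔T), site 17 (G↔C), site 18 (C↔G).
p = 3/20 = 0.150000.
d = −0.75 · ln(1 − (4/3)·0.150000) = −0.75 · ln(0.800000) = −0.75 · (-0.223144) = 0.1674.

0.1674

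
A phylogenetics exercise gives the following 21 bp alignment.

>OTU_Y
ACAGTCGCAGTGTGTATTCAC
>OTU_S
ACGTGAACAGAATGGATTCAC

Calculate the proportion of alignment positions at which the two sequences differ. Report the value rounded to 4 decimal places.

Differing sites — 3:A/G; 4:G/T; 5:T/G; 6:C/A; 7:G/A; 11:T/A; 12:G/A; 15:T/G.
There are 8 differences over 21 sites, so p = 8/21 = 0.3810.

0.3810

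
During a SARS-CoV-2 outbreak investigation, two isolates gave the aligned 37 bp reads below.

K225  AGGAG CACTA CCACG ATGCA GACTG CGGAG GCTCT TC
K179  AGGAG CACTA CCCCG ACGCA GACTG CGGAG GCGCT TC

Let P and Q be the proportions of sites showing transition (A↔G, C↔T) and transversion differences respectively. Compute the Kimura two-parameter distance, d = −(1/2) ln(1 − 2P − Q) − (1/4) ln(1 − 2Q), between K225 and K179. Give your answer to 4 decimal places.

Mismatches occur at site 13 (A→C, transversion), site 17 (T→C, transition), site 33 (T→G, transversion).
Of the 3 differences, 1 transition and 2 transversions over 37 sites: P = 1/37 = 0.027027, Q = 2/37 = 0.054054.
d = −0.5·ln(0.891892) − 0.25·ln(0.891892) = −0.5·(-0.114410) − 0.25·(-0.114410) = 0.0858.

0.0858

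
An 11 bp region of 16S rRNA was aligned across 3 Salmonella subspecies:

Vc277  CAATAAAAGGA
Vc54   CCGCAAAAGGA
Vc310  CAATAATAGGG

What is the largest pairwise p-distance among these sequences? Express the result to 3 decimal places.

0.455

Pairwise Hamming distances:
  Vc277 vs Vc54: 3
  Vc277 vs Vc310: 2
  Vc54 vs Vc310: 5
The largest is 5 mismatches, between Vc54 and Vc310; p = 5/11 = 0.455.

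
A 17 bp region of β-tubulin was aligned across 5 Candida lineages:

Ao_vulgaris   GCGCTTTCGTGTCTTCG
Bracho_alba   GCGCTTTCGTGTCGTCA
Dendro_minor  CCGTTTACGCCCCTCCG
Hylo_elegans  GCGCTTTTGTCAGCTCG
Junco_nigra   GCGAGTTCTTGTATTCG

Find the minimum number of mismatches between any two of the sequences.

Pairwise Hamming distances:
  Ao_vulgaris vs Bracho_alba: 2
  Ao_vulgaris vs Dendro_minor: 7
  Ao_vulgaris vs Hylo_elegans: 5
  Ao_vulgaris vs Junco_nigra: 4
  Bracho_alba vs Dendro_minor: 9
  Bracho_alba vs Hylo_elegans: 6
  Bracho_alba vs Junco_nigra: 6
  Dendro_minor vs Hylo_elegans: 9
  Dendro_minor vs Junco_nigra: 10
  Hylo_elegans vs Junco_nigra: 8
The smallest is 2, between Ao_vulgaris and Bracho_alba.

2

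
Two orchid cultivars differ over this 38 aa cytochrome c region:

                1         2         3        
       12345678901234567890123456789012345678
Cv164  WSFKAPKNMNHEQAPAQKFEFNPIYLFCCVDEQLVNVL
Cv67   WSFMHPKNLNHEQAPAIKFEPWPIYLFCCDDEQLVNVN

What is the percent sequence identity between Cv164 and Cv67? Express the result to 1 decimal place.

The sequences differ at positions 4 (K/M), 5 (A/H), 9 (M/L), 17 (Q/I), 21 (F/P), 22 (N/W), 30 (V/D), 38 (L/N).
30 of the 38 sites match, so the percent identity is 30/38 × 100 = 78.9%.

78.9%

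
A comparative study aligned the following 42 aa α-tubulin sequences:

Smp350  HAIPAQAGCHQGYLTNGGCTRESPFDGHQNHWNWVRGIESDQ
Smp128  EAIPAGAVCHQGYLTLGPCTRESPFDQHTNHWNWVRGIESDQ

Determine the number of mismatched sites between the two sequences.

Differing sites — 1:H/E; 6:Q/G; 8:G/V; 16:N/L; 18:G/P; 27:G/Q; 29:Q/T.
That gives 7 mismatches out of 42 aligned sites, so the Hamming distance is 7.

7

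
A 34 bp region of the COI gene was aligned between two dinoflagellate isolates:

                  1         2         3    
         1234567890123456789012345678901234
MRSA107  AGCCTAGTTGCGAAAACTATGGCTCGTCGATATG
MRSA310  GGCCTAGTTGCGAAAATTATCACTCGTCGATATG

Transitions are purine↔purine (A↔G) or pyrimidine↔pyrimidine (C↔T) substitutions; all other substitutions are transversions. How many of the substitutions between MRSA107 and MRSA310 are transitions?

3

Differing sites — 1:A/G (Ti); 17:C/T (Ti); 21:G/C (Tv); 22:G/A (Ti).
Of the 4 differences, 3 transitions and 1 transversion, so the answer is 3.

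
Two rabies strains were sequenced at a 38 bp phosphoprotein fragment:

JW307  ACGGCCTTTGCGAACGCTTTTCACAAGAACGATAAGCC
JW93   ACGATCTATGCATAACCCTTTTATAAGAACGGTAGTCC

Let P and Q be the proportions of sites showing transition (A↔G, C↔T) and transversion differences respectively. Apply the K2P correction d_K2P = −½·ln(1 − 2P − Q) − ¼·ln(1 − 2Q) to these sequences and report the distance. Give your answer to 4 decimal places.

0.4785

Mismatches occur at site 4 (G/A, transition), site 5 (C/T, transition), site 8 (T/A, transversion), site 12 (G/A, transition), site 13 (A/T, transversion), site 15 (C/A, transversion), site 16 (G/C, transversion), site 18 (T/C, transition), site 22 (C/T, transition), site 24 (C/T, transition), site 32 (A/G, transition), site 35 (A/G, transition), site 36 (G/T, transversion).
Of the 13 differences, 8 transitions and 5 transversions over 38 sites: P = 8/38 = 0.210526, Q = 5/38 = 0.131579.
d = −0.5·ln(0.447369) − 0.25·ln(0.736842) = −0.5·(-0.804372) − 0.25·(-0.305382) = 0.4785.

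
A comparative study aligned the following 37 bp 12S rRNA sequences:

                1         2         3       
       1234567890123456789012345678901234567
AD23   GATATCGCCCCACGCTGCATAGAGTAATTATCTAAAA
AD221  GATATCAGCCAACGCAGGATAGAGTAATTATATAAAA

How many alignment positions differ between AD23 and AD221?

6

Mismatches occur at site 7 (G/A), site 8 (C/G), site 11 (C/A), site 16 (T/A), site 18 (C/G), site 32 (C/A).
That gives 6 mismatches out of 37 aligned sites, so the Hamming distance is 6.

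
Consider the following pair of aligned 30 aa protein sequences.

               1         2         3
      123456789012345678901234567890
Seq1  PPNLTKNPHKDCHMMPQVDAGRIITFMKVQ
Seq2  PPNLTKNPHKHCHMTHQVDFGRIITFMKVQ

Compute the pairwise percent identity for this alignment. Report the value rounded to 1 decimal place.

The sequences differ at positions 11 (D/H), 15 (M/T), 16 (P/H), 20 (A/F).
26 of the 30 sites match, so the percent identity is 26/30 × 100 = 86.7%.

86.7%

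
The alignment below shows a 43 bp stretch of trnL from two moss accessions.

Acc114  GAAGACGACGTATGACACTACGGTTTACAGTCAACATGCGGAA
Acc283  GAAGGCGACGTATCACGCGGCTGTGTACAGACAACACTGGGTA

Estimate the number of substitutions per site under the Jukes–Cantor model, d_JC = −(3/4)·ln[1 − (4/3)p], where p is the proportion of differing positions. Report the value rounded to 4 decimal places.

0.3490

Mismatches occur at site 5 (A/G), site 14 (G/C), site 17 (A/G), site 19 (T/G), site 20 (A/G), site 22 (G/T), site 25 (T/G), site 31 (T/A), site 37 (T/C), site 38 (G/T), site 39 (C/G), site 42 (A/T).
p = 12/43 = 0.279070.
d = −0.75 · ln(1 − (4/3)·0.279070) = −0.75 · ln(0.627907) = −0.75 · (-0.465363) = 0.3490.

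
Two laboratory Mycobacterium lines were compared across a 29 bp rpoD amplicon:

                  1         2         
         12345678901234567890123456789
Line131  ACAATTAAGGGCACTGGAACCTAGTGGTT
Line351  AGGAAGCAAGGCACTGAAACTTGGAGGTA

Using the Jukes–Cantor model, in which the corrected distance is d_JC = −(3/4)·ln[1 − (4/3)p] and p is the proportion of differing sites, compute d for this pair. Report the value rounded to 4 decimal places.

Differing sites — 2:C/G; 3:A/G; 5:T/A; 6:T/G; 7:A/C; 9:G/A; 17:G/A; 21:C/T; 23:A/G; 25:T/A; 29:T/A.
p = 11/29 = 0.379310.
d = −0.75 · ln(1 − (4/3)·0.379310) = −0.75 · ln(0.494253) = −0.75 · (-0.704708) = 0.5285.

0.5285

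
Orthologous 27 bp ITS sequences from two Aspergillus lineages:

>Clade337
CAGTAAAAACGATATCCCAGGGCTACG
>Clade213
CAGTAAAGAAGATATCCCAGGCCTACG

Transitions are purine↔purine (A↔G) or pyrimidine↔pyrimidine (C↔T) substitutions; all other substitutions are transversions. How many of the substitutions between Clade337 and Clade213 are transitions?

1

The sequences differ at positions 8 (A/G, transition), 10 (C/A, transversion), 22 (G/C, transversion).
Of the 3 differences, 1 transition and 2 transversions, so the answer is 1.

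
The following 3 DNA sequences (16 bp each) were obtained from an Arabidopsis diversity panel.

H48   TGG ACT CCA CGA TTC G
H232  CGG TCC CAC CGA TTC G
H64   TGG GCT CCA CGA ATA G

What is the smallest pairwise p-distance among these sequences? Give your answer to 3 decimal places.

0.188

Pairwise Hamming distances:
  H48 vs H232: 5
  H48 vs H64: 3
  H232 vs H64: 7
The smallest is 3 mismatches, between H48 and H64; p = 3/16 = 0.188.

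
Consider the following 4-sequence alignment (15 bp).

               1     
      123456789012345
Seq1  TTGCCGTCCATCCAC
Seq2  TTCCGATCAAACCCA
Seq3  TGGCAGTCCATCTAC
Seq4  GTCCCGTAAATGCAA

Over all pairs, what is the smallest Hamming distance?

Pairwise Hamming distances:
  Seq1 vs Seq2: 7
  Seq1 vs Seq3: 3
  Seq1 vs Seq4: 6
  Seq2 vs Seq3: 9
  Seq2 vs Seq4: 7
  Seq3 vs Seq4: 9
The smallest is 3, between Seq1 and Seq3.

3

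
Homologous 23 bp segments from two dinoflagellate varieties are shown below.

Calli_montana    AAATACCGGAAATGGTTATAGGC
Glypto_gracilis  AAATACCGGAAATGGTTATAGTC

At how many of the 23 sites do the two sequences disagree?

1

A single mismatch occurs at site 22 (G→T).
That gives 1 mismatch out of 23 aligned sites, so the Hamming distance is 1.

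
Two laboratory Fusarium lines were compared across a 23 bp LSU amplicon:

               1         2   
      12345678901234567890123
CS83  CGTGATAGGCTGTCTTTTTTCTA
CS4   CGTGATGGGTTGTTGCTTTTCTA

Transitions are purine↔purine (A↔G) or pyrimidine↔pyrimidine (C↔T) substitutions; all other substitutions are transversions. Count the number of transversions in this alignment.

1

Mismatches occur at site 7 (A/G, transition), site 10 (C/T, transition), site 14 (C/T, transition), site 15 (T/G, transversion), site 16 (T/C, transition).
Of the 5 differences, 4 transitions and 1 transversion, so the answer is 1.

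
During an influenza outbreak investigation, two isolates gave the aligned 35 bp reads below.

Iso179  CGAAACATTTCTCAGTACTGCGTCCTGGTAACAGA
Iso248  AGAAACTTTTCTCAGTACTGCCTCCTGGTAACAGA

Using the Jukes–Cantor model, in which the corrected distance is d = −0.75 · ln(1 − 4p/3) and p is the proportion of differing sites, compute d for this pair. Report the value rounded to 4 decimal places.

Mismatches occur at site 1 (C→A), site 7 (A→T), site 22 (G→C).
p = 3/35 = 0.085714.
d = −0.75 · ln(1 − (4/3)·0.085714) = −0.75 · ln(0.885715) = −0.75 · (-0.121360) = 0.0910.

0.0910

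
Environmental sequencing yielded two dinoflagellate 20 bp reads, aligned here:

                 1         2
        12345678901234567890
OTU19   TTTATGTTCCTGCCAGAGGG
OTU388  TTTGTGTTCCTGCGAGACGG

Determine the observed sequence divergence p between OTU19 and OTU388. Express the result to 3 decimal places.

0.150

The sequences differ at positions 4 (A/G), 14 (C/G), 18 (G/C).
There are 3 differences over 20 sites, so p = 3/20 = 0.150.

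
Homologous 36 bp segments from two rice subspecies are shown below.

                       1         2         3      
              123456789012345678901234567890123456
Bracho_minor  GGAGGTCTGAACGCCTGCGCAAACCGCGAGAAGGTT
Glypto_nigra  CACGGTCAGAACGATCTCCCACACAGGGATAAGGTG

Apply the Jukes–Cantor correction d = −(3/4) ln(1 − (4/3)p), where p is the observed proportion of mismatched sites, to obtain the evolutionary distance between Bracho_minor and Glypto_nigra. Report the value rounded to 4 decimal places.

Differing sites — 1:G/C; 2:G/A; 3:A/C; 8:T/A; 14:C/A; 15:C/T; 16:T/C; 17:G/T; 19:G/C; 22:A/C; 25:C/A; 27:C/G; 30:G/T; 36:T/G.
p = 14/36 = 0.388889.
d = −0.75 · ln(1 − (4/3)·0.388889) = −0.75 · ln(0.481481) = −0.75 · (-0.730889) = 0.5482.

0.5482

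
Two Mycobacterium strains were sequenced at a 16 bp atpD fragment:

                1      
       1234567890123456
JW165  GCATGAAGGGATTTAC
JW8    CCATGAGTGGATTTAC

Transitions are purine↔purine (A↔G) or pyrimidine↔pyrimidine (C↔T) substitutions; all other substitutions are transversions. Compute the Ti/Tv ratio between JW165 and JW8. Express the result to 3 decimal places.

0.500

The sequences differ at positions 1 (G/C, transversion), 7 (A/G, transition), 8 (G/T, transversion).
Of the 3 differences, 1 transition and 2 transversions, so Ti/Tv = 1/2 = 0.500.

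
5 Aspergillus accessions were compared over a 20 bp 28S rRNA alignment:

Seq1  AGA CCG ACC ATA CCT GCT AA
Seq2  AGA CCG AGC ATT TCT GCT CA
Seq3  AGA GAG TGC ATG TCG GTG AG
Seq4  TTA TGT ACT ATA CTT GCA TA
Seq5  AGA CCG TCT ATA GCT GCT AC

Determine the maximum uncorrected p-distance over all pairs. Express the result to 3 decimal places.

Pairwise Hamming distances:
  Seq1 vs Seq2: 4
  Seq1 vs Seq3: 10
  Seq1 vs Seq4: 9
  Seq1 vs Seq5: 4
  Seq2 vs Seq3: 9
  Seq2 vs Seq4: 12
  Seq2 vs Seq5: 7
  Seq3 vs Seq4: 16
  Seq3 vs Seq5: 10
  Seq4 vs Seq5: 11
The largest is 16 mismatches, between Seq3 and Seq4; p = 16/20 = 0.800.

0.800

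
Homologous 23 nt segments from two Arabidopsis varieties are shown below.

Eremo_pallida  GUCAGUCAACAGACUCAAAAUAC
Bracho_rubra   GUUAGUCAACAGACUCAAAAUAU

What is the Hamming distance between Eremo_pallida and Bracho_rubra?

2

The sequences differ at positions 3 (C/U), 23 (C/U).
That gives 2 mismatches out of 23 aligned sites, so the Hamming distance is 2.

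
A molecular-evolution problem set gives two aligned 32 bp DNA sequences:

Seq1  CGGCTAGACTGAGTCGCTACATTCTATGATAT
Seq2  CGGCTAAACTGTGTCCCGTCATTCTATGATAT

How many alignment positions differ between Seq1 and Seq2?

5

Differing sites — 7:G/A; 12:A/T; 16:G/C; 18:T/G; 19:A/T.
That gives 5 mismatches out of 32 aligned sites, so the Hamming distance is 5.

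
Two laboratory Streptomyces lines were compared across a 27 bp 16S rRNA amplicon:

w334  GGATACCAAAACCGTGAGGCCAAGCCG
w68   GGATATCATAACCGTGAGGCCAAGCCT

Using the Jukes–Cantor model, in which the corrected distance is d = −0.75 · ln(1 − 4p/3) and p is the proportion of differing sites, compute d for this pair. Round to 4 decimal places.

The sequences differ at positions 6 (C/T), 9 (A/T), 27 (G/T).
p = 3/27 = 0.111111.
d = −0.75 · ln(1 − (4/3)·0.111111) = −0.75 · ln(0.851852) = −0.75 · (-0.160342) = 0.1203.

0.1203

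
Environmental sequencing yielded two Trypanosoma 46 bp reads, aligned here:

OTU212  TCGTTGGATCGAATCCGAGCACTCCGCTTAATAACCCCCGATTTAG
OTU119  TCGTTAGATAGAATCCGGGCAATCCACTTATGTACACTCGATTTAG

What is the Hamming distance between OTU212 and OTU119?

Differing sites — 6:G/A; 10:C/A; 18:A/G; 22:C/A; 26:G/A; 31:A/T; 32:T/G; 33:A/T; 36:C/A; 38:C/T.
That gives 10 mismatches out of 46 aligned sites, so the Hamming distance is 10.

10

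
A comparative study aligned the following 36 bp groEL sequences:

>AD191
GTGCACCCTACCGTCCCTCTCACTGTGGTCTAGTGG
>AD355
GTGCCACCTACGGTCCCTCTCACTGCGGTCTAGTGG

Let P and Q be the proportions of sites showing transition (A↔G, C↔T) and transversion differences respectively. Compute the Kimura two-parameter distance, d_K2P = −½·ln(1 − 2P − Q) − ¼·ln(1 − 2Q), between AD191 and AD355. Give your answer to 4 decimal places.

The sequences differ at positions 5 (A/C, transversion), 6 (C/A, transversion), 12 (C/G, transversion), 26 (T/C, transition).
Of the 4 differences, 1 transition and 3 transversions over 36 sites: P = 1/36 = 0.027778, Q = 3/36 = 0.083333.
d = −0.5·ln(0.861111) − 0.25·ln(0.833334) = −0.5·(-0.149532) − 0.25·(-0.182321) = 0.1203.

0.1203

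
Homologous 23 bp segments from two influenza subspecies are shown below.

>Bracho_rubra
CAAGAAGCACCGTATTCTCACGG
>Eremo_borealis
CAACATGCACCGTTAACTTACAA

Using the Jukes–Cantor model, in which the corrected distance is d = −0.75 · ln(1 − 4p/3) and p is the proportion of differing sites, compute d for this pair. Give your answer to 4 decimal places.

Differing sites — 4:G/C; 6:A/T; 14:A/T; 15:T/A; 16:T/A; 19:C/T; 22:G/A; 23:G/A.
p = 8/23 = 0.347826.
d = −0.75 · ln(1 − (4/3)·0.347826) = −0.75 · ln(0.536232) = −0.75 · (-0.623188) = 0.4674.

0.4674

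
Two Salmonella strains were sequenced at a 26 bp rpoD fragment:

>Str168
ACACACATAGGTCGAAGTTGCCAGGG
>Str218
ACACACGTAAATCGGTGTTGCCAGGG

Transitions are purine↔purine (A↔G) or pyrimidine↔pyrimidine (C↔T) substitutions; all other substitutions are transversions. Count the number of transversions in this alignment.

1

Mismatches occur at site 7 (A/G, transition), site 10 (G/A, transition), site 11 (G/A, transition), site 15 (A/G, transition), site 16 (A/T, transversion).
Of the 5 differences, 4 transitions and 1 transversion, so the answer is 1.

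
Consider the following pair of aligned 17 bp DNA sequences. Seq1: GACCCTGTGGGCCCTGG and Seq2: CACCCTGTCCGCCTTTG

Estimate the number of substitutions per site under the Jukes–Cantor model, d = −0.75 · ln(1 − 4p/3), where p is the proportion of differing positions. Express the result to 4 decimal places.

The sequences differ at positions 1 (G/C), 9 (G/C), 10 (G/C), 14 (C/T), 16 (G/T).
p = 5/17 = 0.294118.
d = −0.75 · ln(1 − (4/3)·0.294118) = −0.75 · ln(0.607843) = −0.75 · (-0.497839) = 0.3734.

0.3734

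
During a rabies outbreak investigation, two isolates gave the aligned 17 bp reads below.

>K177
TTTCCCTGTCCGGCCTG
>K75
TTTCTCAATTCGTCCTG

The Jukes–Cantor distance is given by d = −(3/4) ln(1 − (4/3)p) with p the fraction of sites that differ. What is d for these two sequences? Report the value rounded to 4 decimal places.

Mismatches occur at site 5 (C→T), site 7 (T→A), site 8 (G→A), site 10 (C→T), site 13 (G→T).
p = 5/17 = 0.294118.
d = −0.75 · ln(1 − (4/3)·0.294118) = −0.75 · ln(0.607843) = −0.75 · (-0.497839) = 0.3734.

0.3734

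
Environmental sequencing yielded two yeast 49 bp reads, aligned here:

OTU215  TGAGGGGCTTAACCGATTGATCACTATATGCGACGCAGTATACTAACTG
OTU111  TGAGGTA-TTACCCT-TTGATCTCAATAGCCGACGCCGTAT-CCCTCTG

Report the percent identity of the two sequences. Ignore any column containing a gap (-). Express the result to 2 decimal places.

73.91%

Excluding the 3 gap columns leaves 46 comparable sites.
Mismatches occur at site 6 (G→T), site 7 (G→A), site 12 (A→C), site 15 (G→T), site 23 (A→T), site 25 (T→A), site 29 (T→G), site 30 (G→C), site 37 (A→C), site 44 (T→C), site 45 (A→C), site 46 (A→T).
34 of the 46 comparable sites match, so the percent identity is 34/46 × 100 = 73.91%.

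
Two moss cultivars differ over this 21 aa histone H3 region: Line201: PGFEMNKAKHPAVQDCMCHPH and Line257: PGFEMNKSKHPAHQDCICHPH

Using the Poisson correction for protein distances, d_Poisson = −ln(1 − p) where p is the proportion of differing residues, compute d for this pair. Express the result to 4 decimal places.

Mismatches occur at site 8 (A↔S), site 13 (V↔H), site 17 (M↔I).
p = 3/21 = 0.142857.
d = −ln(1 − 0.142857) = −ln(0.857143) = 0.1542.

0.1542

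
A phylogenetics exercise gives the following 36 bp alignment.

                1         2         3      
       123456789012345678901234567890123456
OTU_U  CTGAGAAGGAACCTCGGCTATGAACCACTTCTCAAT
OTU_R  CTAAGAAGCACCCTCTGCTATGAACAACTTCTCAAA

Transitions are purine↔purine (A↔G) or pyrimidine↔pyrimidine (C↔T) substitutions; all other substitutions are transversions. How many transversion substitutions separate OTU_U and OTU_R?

5

Mismatches occur at site 3 (G/A, transition), site 9 (G/C, transversion), site 11 (A/C, transversion), site 16 (G/T, transversion), site 26 (C/A, transversion), site 36 (T/A, transversion).
Of the 6 differences, 1 transition and 5 transversions, so the answer is 5.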